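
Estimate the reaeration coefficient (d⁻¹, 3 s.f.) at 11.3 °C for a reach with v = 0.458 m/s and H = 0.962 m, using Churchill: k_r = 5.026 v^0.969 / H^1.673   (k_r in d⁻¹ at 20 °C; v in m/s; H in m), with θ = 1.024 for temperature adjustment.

k_r(20) = 5.026 × 0.458^0.969 / 0.962^1.673 = 5.026 × 0.4692 / 0.9372 = 2.516 d⁻¹.
k_r(11.3) = 2.516 × 1.024^(11.3−20) = 2.516 × 0.8136 = 2.047 d⁻¹.

k_r ≈ 2.05 d⁻¹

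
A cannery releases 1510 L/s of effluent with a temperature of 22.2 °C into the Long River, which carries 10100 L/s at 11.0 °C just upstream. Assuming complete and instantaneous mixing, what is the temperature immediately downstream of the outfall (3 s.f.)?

Flow-weighted mixing: C = (Q_r C_r + Q_w C_w)/(Q_r + Q_w)
= (10100×11.0 + 1510×22.2)/(10100 + 1510) = 144600/11610 = 12.46 °C.

12.5 °C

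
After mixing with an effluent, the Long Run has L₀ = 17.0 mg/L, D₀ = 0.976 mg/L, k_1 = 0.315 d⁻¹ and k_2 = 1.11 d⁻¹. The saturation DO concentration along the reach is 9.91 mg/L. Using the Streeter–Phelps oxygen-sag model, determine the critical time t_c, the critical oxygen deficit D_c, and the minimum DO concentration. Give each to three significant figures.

t_c ≈ 1.39 d; D_c ≈ 3.12 mg/L; min DO ≈ 6.79 mg/L

t_c = [1/(k_2−k_1)] ln[(k_2/k_1)(1 − D₀(k_2−k_1)/(k_1 L₀))]
= [1/(1.11−0.315)] ln[(1.11/0.315)(1 − 0.976×0.7950/(0.315×17.0))]
= (1/0.7950) ln[3.524 × 0.8551] = 1.258 × ln(3.013) = 1.258 × 1.103 = 1.387 d.
D_c = (k_1/k_2) L₀ e^(−k_1 t_c) = (0.315/1.11) × 17.0 × e^(−0.315×1.387) = 0.2838 × 17.0 × 0.6459 = 3.116 mg/L.
Minimum DO = C_s − D_c = 9.91 − 3.116 = 6.794 mg/L.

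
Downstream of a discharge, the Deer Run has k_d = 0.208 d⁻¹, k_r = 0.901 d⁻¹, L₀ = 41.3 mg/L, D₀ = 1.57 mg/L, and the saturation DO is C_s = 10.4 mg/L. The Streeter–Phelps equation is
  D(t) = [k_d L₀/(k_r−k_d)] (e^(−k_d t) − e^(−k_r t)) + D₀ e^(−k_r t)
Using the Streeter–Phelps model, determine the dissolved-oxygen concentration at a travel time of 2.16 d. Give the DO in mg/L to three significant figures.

k_d L₀/(k_r−k_d) = 0.208×41.3/(0.901−0.208) = 8.590/0.6930 = 12.40 mg/L.
e^(−k_d t) = e^(−0.208×2.160) = 0.6381; e^(−k_r t) = e^(−0.901×2.160) = 0.1428.
D = 12.40 × (0.6381 − 0.1428) + 1.57 × 0.1428 = 6.139 + 0.2242 = 6.364 mg/L.
DO = C_s − D = 10.4 − 6.364 = 4.036 mg/L.

DO ≈ 4.04 mg/L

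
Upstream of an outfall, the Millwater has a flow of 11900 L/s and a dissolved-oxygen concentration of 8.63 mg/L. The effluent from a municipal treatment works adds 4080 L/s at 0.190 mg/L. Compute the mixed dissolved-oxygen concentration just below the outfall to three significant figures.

Flow-weighted mixing: C = (Q_r C_r + Q_w C_w)/(Q_r + Q_w)
= (11900×8.63 + 4080×0.190)/(11900 + 4080) = 103500/15980 = 6.475 mg/L.

6.48 mg/L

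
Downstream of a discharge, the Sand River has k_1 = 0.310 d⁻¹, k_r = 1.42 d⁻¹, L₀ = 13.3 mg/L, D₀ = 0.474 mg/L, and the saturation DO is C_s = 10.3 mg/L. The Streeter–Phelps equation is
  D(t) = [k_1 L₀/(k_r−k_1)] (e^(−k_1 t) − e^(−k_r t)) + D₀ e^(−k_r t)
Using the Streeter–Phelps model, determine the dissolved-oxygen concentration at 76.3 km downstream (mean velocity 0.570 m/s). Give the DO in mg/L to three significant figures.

Travel time t = x/v = 76.3 km / (0.570 m/s) = 76300 m / 0.570 m/s = 133900 s = 1.549 d.
k_1 L₀/(k_r−k_1) = 0.310×13.3/(1.42−0.310) = 4.123/1.110 = 3.714 mg/L.
e^(−k_1 t) = e^(−0.310×1.549) = 0.6186; e^(−k_r t) = e^(−1.42×1.549) = 0.1108.
D = 3.714 × (0.6186 − 0.1108) + 0.474 × 0.1108 = 1.886 + 0.05252 = 1.939 mg/L.
DO = C_s − D = 10.3 − 1.939 = 8.361 mg/L.

DO ≈ 8.36 mg/L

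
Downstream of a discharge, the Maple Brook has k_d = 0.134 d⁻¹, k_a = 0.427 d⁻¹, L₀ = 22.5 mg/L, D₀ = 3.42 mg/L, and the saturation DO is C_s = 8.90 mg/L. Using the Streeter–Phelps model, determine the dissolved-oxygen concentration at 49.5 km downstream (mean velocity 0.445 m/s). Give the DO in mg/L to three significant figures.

Travel time t = x/v = 49.5 km / (0.445 m/s) = 49500 m / 0.445 m/s = 111200 s = 1.287 d.
k_d L₀/(k_a−k_d) = 0.134×22.5/(0.427−0.134) = 3.015/0.2930 = 10.29 mg/L.
e^(−k_d t) = e^(−0.134×1.287) = 0.8415; e^(−k_a t) = e^(−0.427×1.287) = 0.5771.
D = 10.29 × (0.8415 − 0.5771) + 3.42 × 0.5771 = 2.721 + 1.974 = 4.695 mg/L.
DO = C_s − D = 8.90 − 4.695 = 4.205 mg/L.

DO ≈ 4.21 mg/L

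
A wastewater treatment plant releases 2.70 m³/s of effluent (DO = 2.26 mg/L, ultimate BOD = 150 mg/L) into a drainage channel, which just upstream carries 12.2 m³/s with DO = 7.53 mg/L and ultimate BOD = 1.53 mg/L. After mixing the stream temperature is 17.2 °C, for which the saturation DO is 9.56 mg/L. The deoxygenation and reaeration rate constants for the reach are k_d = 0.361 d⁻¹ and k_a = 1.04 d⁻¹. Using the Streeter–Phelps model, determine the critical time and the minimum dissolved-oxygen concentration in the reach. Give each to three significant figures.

Mixed DO = (12.2×7.53 + 2.70×2.26)/(12.2+2.70) = 97.97/14.90 = 6.575 mg/L.
Mixed L₀ = (12.2×1.53 + 2.70×150)/(14.90) = 423.7/14.90 = 28.43 mg/L.
Initial deficit D₀ = C_s − DO₀ = 9.56 − 6.575 = 2.985 mg/L.
t_c = (1/0.6790) ln[(1.04/0.361)(1 − 2.985×0.6790/(0.361×28.43))] = 1.473 × ln(2.312) = 1.234 d.
D_c = (0.361/1.04) × 28.43 × e^(−0.361×1.234) = 0.3471 × 28.43 × 0.6404 = 6.321 mg/L.
Minimum DO = 9.56 − 6.321 = 3.239 mg/L.

t_c ≈ 1.23 d; minimum DO ≈ 3.24 mg/L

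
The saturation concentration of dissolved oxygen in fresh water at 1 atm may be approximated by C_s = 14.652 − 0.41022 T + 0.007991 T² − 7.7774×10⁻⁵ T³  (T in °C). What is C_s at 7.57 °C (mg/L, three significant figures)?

C_s = 14.652 − 0.41022×7.57 + 0.007991×7.57² − 7.7774×10⁻⁵×7.57³ = 11.97 mg/L.

C_s ≈ 12.0 mg/L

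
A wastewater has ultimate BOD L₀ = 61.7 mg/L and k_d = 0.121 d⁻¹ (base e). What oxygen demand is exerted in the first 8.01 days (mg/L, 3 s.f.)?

y ≈ 38.3 mg/L

y_t = L₀(1 − e^(−k_d t)) = 61.7 × (1 − e^(−0.121×8.01))
= 61.7 × (1 − 0.3794) = 61.7 × 0.6206 = 38.29 mg/L.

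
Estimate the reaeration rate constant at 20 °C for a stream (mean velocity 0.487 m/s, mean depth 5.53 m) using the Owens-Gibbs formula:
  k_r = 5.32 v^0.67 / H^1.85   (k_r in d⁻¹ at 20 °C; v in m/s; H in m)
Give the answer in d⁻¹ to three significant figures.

k_r = 5.32 × 0.487^0.67 / 5.53^1.85 = 5.32 × 0.6175 / 23.66 = 0.1388 d⁻¹.

k_r ≈ 0.139 d⁻¹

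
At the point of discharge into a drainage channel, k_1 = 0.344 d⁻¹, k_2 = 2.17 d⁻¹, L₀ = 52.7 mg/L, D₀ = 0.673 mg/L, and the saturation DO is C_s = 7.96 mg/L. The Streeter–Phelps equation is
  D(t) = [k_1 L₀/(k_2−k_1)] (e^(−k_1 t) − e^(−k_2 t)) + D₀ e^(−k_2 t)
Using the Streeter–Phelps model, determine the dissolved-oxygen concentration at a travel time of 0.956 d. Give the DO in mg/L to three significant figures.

DO ≈ 1.98 mg/L

k_1 L₀/(k_2−k_1) = 0.344×52.7/(2.17−0.344) = 18.13/1.826 = 9.928 mg/L.
e^(−k_1 t) = e^(−0.344×0.9560) = 0.7197; e^(−k_2 t) = e^(−2.17×0.9560) = 0.1256.
D = 9.928 × (0.7197 − 0.1256) + 0.673 × 0.1256 = 5.899 + 0.08454 = 5.983 mg/L.
DO = C_s − D = 7.96 − 5.983 = 1.977 mg/L.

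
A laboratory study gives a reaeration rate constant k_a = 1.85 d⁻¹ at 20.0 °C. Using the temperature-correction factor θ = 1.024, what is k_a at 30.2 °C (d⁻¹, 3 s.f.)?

k_a ≈ 2.36 d⁻¹

k_a(T₂) = k_a(T₁) · θ^(T₂−T₁) = 1.85 × 1.024^(30.2−20.0)
= 1.85 × 1.024^10.2 = 1.85 × 1.274 = 2.356 d⁻¹.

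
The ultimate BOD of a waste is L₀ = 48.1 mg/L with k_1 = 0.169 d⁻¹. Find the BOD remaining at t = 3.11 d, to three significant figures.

L_t = L₀ e^(−k_1 t) = 48.1 × e^(−0.169×3.11) = 48.1 × 0.5912 = 28.44 mg/L.

L ≈ 28.4 mg/L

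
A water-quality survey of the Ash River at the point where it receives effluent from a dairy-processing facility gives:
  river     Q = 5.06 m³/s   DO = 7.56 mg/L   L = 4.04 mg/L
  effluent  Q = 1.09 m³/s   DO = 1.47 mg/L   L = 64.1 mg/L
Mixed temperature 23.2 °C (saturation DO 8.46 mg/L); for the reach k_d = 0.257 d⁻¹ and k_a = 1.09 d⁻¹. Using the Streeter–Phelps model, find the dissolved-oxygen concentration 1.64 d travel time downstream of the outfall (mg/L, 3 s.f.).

Mixed DO = (5.06×7.56 + 1.09×1.47)/(5.06+1.09) = 39.86/6.150 = 6.481 mg/L.
Mixed L₀ = (5.06×4.04 + 1.09×64.1)/(6.150) = 90.31/6.150 = 14.68 mg/L.
Initial deficit D₀ = C_s − DO₀ = 8.46 − 6.481 = 1.979 mg/L.
D(1.64) = [0.257×14.68/(1.09−0.257)](e^(−0.257×1.64) − e^(−1.09×1.64)) + 1.979 e^(−1.09×1.64)
= 4.531 × (0.6561 − 0.1674) + 1.979 × 0.1674 = 2.545 mg/L.
DO = 8.46 − 2.545 = 5.915 mg/L.

DO ≈ 5.91 mg/L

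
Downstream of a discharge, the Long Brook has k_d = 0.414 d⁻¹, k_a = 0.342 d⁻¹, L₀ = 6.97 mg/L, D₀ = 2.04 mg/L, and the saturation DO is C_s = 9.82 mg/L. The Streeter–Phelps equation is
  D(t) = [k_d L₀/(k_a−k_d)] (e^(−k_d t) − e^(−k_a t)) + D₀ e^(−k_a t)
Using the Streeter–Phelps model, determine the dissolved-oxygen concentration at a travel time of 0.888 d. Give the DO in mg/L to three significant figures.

DO ≈ 6.48 mg/L

k_d L₀/(k_a−k_d) = 0.414×6.97/(0.342−0.414) = 2.886/-0.07200 = -40.08 mg/L.
e^(−k_d t) = e^(−0.414×0.8880) = 0.6924; e^(−k_a t) = e^(−0.342×0.8880) = 0.7381.
D = -40.08 × (0.6924 − 0.7381) + 2.04 × 0.7381 = 1.832 + 1.506 = 3.338 mg/L.
DO = C_s − D = 9.82 − 3.338 = 6.482 mg/L.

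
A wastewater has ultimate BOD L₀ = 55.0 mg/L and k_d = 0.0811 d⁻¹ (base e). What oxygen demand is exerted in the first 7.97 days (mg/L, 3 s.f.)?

y ≈ 26.2 mg/L

y_t = L₀(1 − e^(−k_d t)) = 55.0 × (1 − e^(−0.0811×7.97))
= 55.0 × (1 − 0.5239) = 55.0 × 0.4761 = 26.18 mg/L.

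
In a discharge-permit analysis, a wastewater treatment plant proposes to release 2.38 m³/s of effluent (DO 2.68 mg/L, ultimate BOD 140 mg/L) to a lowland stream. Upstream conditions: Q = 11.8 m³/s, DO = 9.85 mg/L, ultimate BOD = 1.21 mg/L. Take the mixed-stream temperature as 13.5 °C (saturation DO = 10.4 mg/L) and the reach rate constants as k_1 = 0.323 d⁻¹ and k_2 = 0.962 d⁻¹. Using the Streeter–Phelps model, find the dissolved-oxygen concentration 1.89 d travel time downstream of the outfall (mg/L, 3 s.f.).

Mixed DO = (11.8×9.85 + 2.38×2.68)/(11.8+2.38) = 122.6/14.18 = 8.647 mg/L.
Mixed L₀ = (11.8×1.21 + 2.38×140)/(14.18) = 347.5/14.18 = 24.50 mg/L.
Initial deficit D₀ = C_s − DO₀ = 10.4 − 8.647 = 1.753 mg/L.
D(1.89) = [0.323×24.50/(0.962−0.323)](e^(−0.323×1.89) − e^(−0.962×1.89)) + 1.753 e^(−0.962×1.89)
= 12.39 × (0.5431 − 0.1623) + 1.753 × 0.1623 = 5.001 mg/L.
DO = 10.4 − 5.001 = 5.399 mg/L.

DO ≈ 5.40 mg/L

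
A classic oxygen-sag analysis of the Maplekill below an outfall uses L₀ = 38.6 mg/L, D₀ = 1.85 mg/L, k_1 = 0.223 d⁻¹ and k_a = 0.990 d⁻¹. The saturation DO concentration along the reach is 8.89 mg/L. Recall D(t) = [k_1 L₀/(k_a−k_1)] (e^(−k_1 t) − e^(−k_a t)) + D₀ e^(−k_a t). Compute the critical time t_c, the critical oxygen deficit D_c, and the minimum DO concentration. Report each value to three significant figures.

t_c = [1/(k_a−k_1)] ln[(k_a/k_1)(1 − D₀(k_a−k_1)/(k_1 L₀))]
= [1/(0.990−0.223)] ln[(0.990/0.223)(1 − 1.85×0.7670/(0.223×38.6))]
= (1/0.7670) ln[4.439 × 0.8352] = 1.304 × ln(3.708) = 1.304 × 1.310 = 1.708 d.
L(t_c) = L₀ e^(−k_1 t_c) = 38.6 × 0.6832 = 26.37 mg/L, and at the critical point k_a D_c = k_1 L, so D_c = (0.223/0.990) × 26.37 = 5.940 mg/L.
Minimum DO = C_s − D_c = 8.89 − 5.940 = 2.950 mg/L.

t_c ≈ 1.71 d; D_c ≈ 5.94 mg/L; min DO ≈ 2.95 mg/L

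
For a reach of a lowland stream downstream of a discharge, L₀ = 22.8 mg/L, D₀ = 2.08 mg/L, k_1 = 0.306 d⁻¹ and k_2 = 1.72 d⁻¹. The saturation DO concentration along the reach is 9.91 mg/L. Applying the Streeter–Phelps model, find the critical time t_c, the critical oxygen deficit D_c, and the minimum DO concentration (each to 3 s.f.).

t_c ≈ 0.834 d; D_c ≈ 3.14 mg/L; min DO ≈ 6.77 mg/L

With k_2/k_1 = 5.621 and 1 − D₀(k_2−k_1)/(k_1 L₀) = 0.5784,
t_c = ln(5.621 × 0.5784) / (1.72 − 0.306) = ln(3.251) / 1.414 = 1.179/1.414 = 0.8339 d.
D_c = (k_1/k_2) L₀ e^(−k_1 t_c) = (0.306/1.72) × 22.8 × e^(−0.306×0.8339) = 0.1779 × 22.8 × 0.7748 = 3.143 mg/L.
Minimum DO = C_s − D_c = 9.91 − 3.143 = 6.767 mg/L.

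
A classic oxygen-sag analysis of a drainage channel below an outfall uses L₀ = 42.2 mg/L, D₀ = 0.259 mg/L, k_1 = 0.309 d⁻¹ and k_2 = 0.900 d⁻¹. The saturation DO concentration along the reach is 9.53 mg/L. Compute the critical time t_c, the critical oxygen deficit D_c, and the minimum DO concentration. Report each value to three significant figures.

t_c ≈ 1.79 d; D_c ≈ 8.34 mg/L; min DO ≈ 1.19 mg/L

With k_2/k_1 = 2.913 and 1 − D₀(k_2−k_1)/(k_1 L₀) = 0.9883,
t_c = ln(2.913 × 0.9883) / (0.900 − 0.309) = ln(2.878) / 0.5910 = 1.057/0.5910 = 1.789 d.
D_c = (k_1/k_2) L₀ e^(−k_1 t_c) = (0.309/0.900) × 42.2 × e^(−0.309×1.789) = 0.3433 × 42.2 × 0.5754 = 8.336 mg/L.
Minimum DO = C_s − D_c = 9.53 − 8.336 = 1.194 mg/L.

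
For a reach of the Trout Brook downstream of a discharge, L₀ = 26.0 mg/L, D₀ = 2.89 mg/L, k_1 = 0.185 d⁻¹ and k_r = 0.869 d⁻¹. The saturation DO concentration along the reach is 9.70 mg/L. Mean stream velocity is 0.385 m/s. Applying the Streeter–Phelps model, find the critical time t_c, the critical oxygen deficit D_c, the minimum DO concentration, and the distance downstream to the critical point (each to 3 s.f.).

t_c ≈ 1.49 d; D_c ≈ 4.20 mg/L; min DO ≈ 5.50 mg/L; x_c ≈ 49.5 km

With k_r/k_1 = 4.697 and 1 − D₀(k_r−k_1)/(k_1 L₀) = 0.5890,
t_c = ln(4.697 × 0.5890) / (0.869 − 0.185) = ln(2.767) / 0.6840 = 1.018/0.6840 = 1.488 d.
D_c = (k_1/k_r) L₀ e^(−k_1 t_c) = (0.185/0.869) × 26.0 × e^(−0.185×1.488) = 0.2129 × 26.0 × 0.7594 = 4.203 mg/L.
Minimum DO = C_s − D_c = 9.70 − 4.203 = 5.497 mg/L.
x_c = v t_c = 0.385 m/s × 1.488 d × 86400 s/d = 49490 m ≈ 49.5 km.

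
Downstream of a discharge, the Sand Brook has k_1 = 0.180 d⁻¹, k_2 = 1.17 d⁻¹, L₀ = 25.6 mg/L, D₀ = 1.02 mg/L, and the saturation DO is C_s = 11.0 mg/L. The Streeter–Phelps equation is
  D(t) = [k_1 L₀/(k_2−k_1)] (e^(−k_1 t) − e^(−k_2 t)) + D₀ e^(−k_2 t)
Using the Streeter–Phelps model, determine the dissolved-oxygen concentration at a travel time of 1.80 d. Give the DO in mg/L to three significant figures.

DO ≈ 8.08 mg/L

k_1 L₀/(k_2−k_1) = 0.180×25.6/(1.17−0.180) = 4.608/0.9900 = 4.655 mg/L.
e^(−k_1 t) = e^(−0.180×1.800) = 0.7233; e^(−k_2 t) = e^(−1.17×1.800) = 0.1217.
D = 4.655 × (0.7233 − 0.1217) + 1.02 × 0.1217 = 2.800 + 0.1242 = 2.924 mg/L.
DO = C_s − D = 11.0 − 2.924 = 8.076 mg/L.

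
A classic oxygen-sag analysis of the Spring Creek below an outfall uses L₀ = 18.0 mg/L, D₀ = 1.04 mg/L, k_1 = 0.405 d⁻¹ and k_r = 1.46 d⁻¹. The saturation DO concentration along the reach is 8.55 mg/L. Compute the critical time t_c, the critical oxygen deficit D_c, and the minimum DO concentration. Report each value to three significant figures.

t_c ≈ 1.06 d; D_c ≈ 3.25 mg/L; min DO ≈ 5.30 mg/L

With k_r/k_1 = 3.605 and 1 − D₀(k_r−k_1)/(k_1 L₀) = 0.8495,
t_c = ln(3.605 × 0.8495) / (1.46 − 0.405) = ln(3.062) / 1.055 = 1.119/1.055 = 1.061 d.
L(t_c) = L₀ e^(−k_1 t_c) = 18.0 × 0.6507 = 11.71 mg/L, and at the critical point k_r D_c = k_1 L, so D_c = (0.405/1.46) × 11.71 = 3.249 mg/L.
Minimum DO = C_s − D_c = 8.55 − 3.249 = 5.301 mg/L.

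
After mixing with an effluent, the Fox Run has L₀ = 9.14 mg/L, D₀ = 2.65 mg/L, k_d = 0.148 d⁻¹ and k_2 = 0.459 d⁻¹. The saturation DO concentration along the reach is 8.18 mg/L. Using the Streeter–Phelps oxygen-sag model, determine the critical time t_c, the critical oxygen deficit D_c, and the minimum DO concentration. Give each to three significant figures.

With k_2/k_d = 3.101 and 1 − D₀(k_2−k_d)/(k_d L₀) = 0.3907,
t_c = ln(3.101 × 0.3907) / (0.459 − 0.148) = ln(1.212) / 0.3110 = 0.1921/0.3110 = 0.6178 d.
D_c = (k_d/k_2) L₀ e^(−k_d t_c) = (0.148/0.459) × 9.14 × e^(−0.148×0.6178) = 0.3224 × 9.14 × 0.9126 = 2.690 mg/L.
Minimum DO = C_s − D_c = 8.18 − 2.690 = 5.490 mg/L.

t_c ≈ 0.618 d; D_c ≈ 2.69 mg/L; min DO ≈ 5.49 mg/L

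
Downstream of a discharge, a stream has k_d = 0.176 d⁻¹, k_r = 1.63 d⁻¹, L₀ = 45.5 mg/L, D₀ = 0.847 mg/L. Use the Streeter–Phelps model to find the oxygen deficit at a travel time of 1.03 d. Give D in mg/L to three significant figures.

D ≈ 3.72 mg/L

k_d L₀/(k_r−k_d) = 0.176×45.5/(1.63−0.176) = 8.008/1.454 = 5.508 mg/L.
e^(−k_d t) = e^(−0.176×1.030) = 0.8342; e^(−k_r t) = e^(−1.63×1.030) = 0.1866.
D = 5.508 × (0.8342 − 0.1866) + 0.847 × 0.1866 = 3.567 + 0.1580 = 3.725 mg/L.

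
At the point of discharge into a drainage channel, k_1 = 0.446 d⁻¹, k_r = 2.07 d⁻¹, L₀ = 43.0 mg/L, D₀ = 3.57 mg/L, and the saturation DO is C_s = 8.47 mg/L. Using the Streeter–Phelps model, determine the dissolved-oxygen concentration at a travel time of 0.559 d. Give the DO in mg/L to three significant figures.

DO ≈ 1.86 mg/L

k_1 L₀/(k_r−k_1) = 0.446×43.0/(2.07−0.446) = 19.18/1.624 = 11.81 mg/L.
e^(−k_1 t) = e^(−0.446×0.5590) = 0.7793; e^(−k_r t) = e^(−2.07×0.5590) = 0.3144.
D = 11.81 × (0.7793 − 0.3144) + 3.57 × 0.3144 = 5.491 + 1.122 = 6.613 mg/L.
DO = C_s − D = 8.47 − 6.613 = 1.857 mg/L.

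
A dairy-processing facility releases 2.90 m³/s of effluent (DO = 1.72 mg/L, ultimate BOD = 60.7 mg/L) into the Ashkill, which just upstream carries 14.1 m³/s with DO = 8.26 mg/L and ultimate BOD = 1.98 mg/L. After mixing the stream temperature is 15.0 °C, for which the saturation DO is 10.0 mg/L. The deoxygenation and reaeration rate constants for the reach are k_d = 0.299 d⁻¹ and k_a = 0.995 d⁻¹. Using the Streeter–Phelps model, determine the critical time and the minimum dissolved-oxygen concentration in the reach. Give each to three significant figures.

Mixed DO = (14.1×8.26 + 2.90×1.72)/(14.1+2.90) = 121.5/17.00 = 7.144 mg/L.
Mixed L₀ = (14.1×1.98 + 2.90×60.7)/(17.00) = 203.9/17.00 = 12.00 mg/L.
Initial deficit D₀ = C_s − DO₀ = 10.0 − 7.144 = 2.856 mg/L.
t_c = (1/0.6960) ln[(0.995/0.299)(1 − 2.856×0.6960/(0.299×12.00))] = 1.437 × ln(1.484) = 0.5671 d.
D_c = (0.299/0.995) × 12.00 × e^(−0.299×0.5671) = 0.3005 × 12.00 × 0.8440 = 3.043 mg/L.
Minimum DO = 10.0 − 3.043 = 6.957 mg/L.

t_c ≈ 0.567 d; minimum DO ≈ 6.96 mg/L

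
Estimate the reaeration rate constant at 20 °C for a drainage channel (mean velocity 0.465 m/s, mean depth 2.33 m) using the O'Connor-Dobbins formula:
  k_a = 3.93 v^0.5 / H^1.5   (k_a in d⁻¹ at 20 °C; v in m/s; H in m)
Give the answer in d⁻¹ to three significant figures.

k_a = 3.93 × 0.465^0.5 / 2.33^1.5 = 3.93 × 0.6819 / 3.557 = 0.7535 d⁻¹.

k_a ≈ 0.754 d⁻¹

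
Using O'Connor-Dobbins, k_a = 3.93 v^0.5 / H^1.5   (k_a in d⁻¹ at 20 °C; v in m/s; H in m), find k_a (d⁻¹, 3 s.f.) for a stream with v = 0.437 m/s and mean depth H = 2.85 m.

k_a = 3.93 × 0.437^0.5 / 2.85^1.5 = 3.93 × 0.6611 / 4.811 = 0.5400 d⁻¹.

k_a ≈ 0.540 d⁻¹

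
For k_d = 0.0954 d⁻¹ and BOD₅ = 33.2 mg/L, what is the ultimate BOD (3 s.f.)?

L₀ ≈ 87.5 mg/L

BOD₅ = L₀(1 − e^(−5k_d)) ⇒ L₀ = BOD₅ / (1 − e^(−5×0.0954))
= 33.2 / (1 − 0.6206) = 33.2 / 0.3794 = 87.52 mg/L.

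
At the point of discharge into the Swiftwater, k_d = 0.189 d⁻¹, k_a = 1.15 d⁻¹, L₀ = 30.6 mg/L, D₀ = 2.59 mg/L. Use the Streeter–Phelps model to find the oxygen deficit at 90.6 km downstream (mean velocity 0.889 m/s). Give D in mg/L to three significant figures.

Travel time t = x/v = 90.6 km / (0.889 m/s) = 90600 m / 0.889 m/s = 101900 s = 1.180 d.
k_d L₀/(k_a−k_d) = 0.189×30.6/(1.15−0.189) = 5.783/0.9610 = 6.018 mg/L.
e^(−k_d t) = e^(−0.189×1.180) = 0.8002; e^(−k_a t) = e^(−1.15×1.180) = 0.2576.
D = 6.018 × (0.8002 − 0.2576) + 2.59 × 0.2576 = 3.265 + 0.6671 = 3.933 mg/L.

D ≈ 3.93 mg/L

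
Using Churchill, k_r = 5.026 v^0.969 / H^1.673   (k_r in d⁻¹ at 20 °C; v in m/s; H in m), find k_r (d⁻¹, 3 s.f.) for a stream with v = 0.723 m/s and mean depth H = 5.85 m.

k_r ≈ 0.191 d⁻¹

k_r = 5.026 × 0.723^0.969 / 5.85^1.673 = 5.026 × 0.7303 / 19.21 = 0.1911 d⁻¹.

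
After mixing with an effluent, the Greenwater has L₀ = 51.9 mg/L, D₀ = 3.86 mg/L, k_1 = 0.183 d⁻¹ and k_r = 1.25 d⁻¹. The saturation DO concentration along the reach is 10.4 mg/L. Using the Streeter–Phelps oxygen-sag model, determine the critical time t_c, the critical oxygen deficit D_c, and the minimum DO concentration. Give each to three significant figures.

With k_r/k_1 = 6.831 and 1 − D₀(k_r−k_1)/(k_1 L₀) = 0.5664,
t_c = ln(6.831 × 0.5664) / (1.25 − 0.183) = ln(3.869) / 1.067 = 1.353/1.067 = 1.268 d.
D_c = (k_1/k_r) L₀ e^(−k_1 t_c) = (0.183/1.25) × 51.9 × e^(−0.183×1.268) = 0.1464 × 51.9 × 0.7929 = 6.025 mg/L.
Minimum DO = C_s − D_c = 10.4 − 6.025 = 4.375 mg/L.

t_c ≈ 1.27 d; D_c ≈ 6.02 mg/L; min DO ≈ 4.38 mg/L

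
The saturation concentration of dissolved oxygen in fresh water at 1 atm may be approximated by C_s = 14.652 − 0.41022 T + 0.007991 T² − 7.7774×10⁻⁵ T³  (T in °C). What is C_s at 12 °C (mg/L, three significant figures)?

C_s ≈ 10.7 mg/L

C_s = 14.652 − 0.41022×12 + 0.007991×12² − 7.7774×10⁻⁵×12³ = 10.75 mg/L.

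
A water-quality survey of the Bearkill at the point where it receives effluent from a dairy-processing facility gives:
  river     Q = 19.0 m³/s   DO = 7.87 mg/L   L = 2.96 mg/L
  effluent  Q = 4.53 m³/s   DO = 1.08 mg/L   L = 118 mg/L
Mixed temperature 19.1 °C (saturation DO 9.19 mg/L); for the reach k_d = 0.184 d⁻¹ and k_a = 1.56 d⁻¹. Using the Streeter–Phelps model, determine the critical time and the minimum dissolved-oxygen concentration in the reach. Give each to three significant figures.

t_c ≈ 0.445 d; minimum DO ≈ 6.46 mg/L

Mixed DO = (19.0×7.87 + 4.53×1.08)/(19.0+4.53) = 154.4/23.53 = 6.563 mg/L.
Mixed L₀ = (19.0×2.96 + 4.53×118)/(23.53) = 590.8/23.53 = 25.11 mg/L.
Initial deficit D₀ = C_s − DO₀ = 9.19 − 6.563 = 2.627 mg/L.
t_c = (1/1.376) ln[(1.56/0.184)(1 − 2.627×1.376/(0.184×25.11))] = 0.7267 × ln(1.844) = 0.4447 d.
D_c = (0.184/1.56) × 25.11 × e^(−0.184×0.4447) = 0.1179 × 25.11 × 0.9214 = 2.729 mg/L.
Minimum DO = 9.19 − 2.729 = 6.461 mg/L.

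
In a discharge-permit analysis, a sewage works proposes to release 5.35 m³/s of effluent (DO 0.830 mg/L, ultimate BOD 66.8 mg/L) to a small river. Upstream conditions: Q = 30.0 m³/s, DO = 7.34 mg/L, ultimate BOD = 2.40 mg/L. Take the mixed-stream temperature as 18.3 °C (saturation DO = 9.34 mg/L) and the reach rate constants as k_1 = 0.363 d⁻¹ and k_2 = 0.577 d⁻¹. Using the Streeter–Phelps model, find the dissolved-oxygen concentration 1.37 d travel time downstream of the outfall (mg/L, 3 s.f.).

Mixed DO = (30.0×7.34 + 5.35×0.830)/(30.0+5.35) = 224.6/35.35 = 6.355 mg/L.
Mixed L₀ = (30.0×2.40 + 5.35×66.8)/(35.35) = 429.4/35.35 = 12.15 mg/L.
Initial deficit D₀ = C_s − DO₀ = 9.34 − 6.355 = 2.985 mg/L.
D(1.37) = [0.363×12.15/(0.577−0.363)](e^(−0.363×1.37) − e^(−0.577×1.37)) + 2.985 e^(−0.577×1.37)
= 20.60 × (0.6082 − 0.4536) + 2.985 × 0.4536 = 4.538 mg/L.
DO = 9.34 − 4.538 = 4.802 mg/L.

DO ≈ 4.80 mg/L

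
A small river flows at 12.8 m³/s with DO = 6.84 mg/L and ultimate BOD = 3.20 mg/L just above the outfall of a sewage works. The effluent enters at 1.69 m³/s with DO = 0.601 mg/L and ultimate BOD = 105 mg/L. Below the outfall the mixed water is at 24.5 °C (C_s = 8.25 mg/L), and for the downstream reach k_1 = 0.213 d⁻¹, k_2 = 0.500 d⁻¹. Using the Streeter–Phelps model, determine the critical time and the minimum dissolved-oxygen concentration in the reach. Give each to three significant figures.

Mixed DO = (12.8×6.84 + 1.69×0.601)/(12.8+1.69) = 88.57/14.49 = 6.112 mg/L.
Mixed L₀ = (12.8×3.20 + 1.69×105)/(14.49) = 218.4/14.49 = 15.07 mg/L.
Initial deficit D₀ = C_s − DO₀ = 8.25 − 6.112 = 2.138 mg/L.
t_c = (1/0.2870) ln[(0.500/0.213)(1 − 2.138×0.2870/(0.213×15.07))] = 3.484 × ln(1.899) = 2.234 d.
D_c = (0.213/0.500) × 15.07 × e^(−0.213×2.234) = 0.4260 × 15.07 × 0.6213 = 3.990 mg/L.
Minimum DO = 8.25 − 3.990 = 4.260 mg/L.

t_c ≈ 2.23 d; minimum DO ≈ 4.26 mg/L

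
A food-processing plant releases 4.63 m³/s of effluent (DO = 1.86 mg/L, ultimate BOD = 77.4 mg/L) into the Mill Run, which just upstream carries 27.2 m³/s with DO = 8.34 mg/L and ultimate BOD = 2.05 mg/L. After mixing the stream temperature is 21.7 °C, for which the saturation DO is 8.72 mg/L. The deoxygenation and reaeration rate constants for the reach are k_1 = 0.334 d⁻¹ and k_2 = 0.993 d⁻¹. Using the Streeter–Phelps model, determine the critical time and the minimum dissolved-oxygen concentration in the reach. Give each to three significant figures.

t_c ≈ 1.31 d; minimum DO ≈ 5.90 mg/L

Mixed DO = (27.2×8.34 + 4.63×1.86)/(27.2+4.63) = 235.5/31.83 = 7.397 mg/L.
Mixed L₀ = (27.2×2.05 + 4.63×77.4)/(31.83) = 414.1/31.83 = 13.01 mg/L.
Initial deficit D₀ = C_s − DO₀ = 8.72 − 7.397 = 1.323 mg/L.
t_c = (1/0.6590) ln[(0.993/0.334)(1 − 1.323×0.6590/(0.334×13.01))] = 1.517 × ln(2.377) = 1.314 d.
D_c = (0.334/0.993) × 13.01 × e^(−0.334×1.314) = 0.3364 × 13.01 × 0.6448 = 2.822 mg/L.
Minimum DO = 8.72 − 2.822 = 5.898 mg/L.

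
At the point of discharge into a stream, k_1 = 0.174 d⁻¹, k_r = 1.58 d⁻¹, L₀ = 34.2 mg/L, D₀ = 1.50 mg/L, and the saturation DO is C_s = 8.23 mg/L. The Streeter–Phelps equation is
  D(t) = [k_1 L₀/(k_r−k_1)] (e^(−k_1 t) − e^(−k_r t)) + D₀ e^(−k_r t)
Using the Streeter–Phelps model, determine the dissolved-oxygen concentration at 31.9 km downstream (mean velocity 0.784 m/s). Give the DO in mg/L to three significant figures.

Travel time t = x/v = 31.9 km / (0.784 m/s) = 31900 m / 0.784 m/s = 40690 s = 0.4709 d.
k_1 L₀/(k_r−k_1) = 0.174×34.2/(1.58−0.174) = 5.951/1.406 = 4.232 mg/L.
e^(−k_1 t) = e^(−0.174×0.4709) = 0.9213; e^(−k_r t) = e^(−1.58×0.4709) = 0.4752.
D = 4.232 × (0.9213 − 0.4752) + 1.50 × 0.4752 = 1.888 + 0.7128 = 2.601 mg/L.
DO = C_s − D = 8.23 − 2.601 = 5.629 mg/L.

DO ≈ 5.63 mg/L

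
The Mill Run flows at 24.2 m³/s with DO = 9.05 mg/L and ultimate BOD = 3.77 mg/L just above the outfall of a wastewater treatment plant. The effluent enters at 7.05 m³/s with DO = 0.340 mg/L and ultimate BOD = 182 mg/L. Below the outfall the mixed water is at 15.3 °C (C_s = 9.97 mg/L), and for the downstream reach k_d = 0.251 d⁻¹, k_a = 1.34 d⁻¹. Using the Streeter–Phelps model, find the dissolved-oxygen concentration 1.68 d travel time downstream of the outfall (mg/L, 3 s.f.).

DO ≈ 4.08 mg/L

Mixed DO = (24.2×9.05 + 7.05×0.340)/(24.2+7.05) = 221.4/31.25 = 7.085 mg/L.
Mixed L₀ = (24.2×3.77 + 7.05×182)/(31.25) = 1374/31.25 = 43.98 mg/L.
Initial deficit D₀ = C_s − DO₀ = 9.97 − 7.085 = 2.885 mg/L.
D(1.68) = [0.251×43.98/(1.34−0.251)](e^(−0.251×1.68) − e^(−1.34×1.68)) + 2.885 e^(−1.34×1.68)
= 10.14 × (0.6559 − 0.1053) + 2.885 × 0.1053 = 5.886 mg/L.
DO = 9.97 − 5.886 = 4.084 mg/L.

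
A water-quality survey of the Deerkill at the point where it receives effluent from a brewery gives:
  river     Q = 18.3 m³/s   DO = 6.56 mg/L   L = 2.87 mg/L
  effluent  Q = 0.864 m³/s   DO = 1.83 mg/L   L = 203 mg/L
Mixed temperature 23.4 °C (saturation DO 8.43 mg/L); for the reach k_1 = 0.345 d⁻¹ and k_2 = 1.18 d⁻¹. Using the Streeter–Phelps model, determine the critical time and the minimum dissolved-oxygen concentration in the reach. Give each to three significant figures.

t_c ≈ 0.812 d; minimum DO ≈ 5.80 mg/L

Mixed DO = (18.3×6.56 + 0.864×1.83)/(18.3+0.864) = 121.6/19.16 = 6.347 mg/L.
Mixed L₀ = (18.3×2.87 + 0.864×203)/(19.16) = 227.9/19.16 = 11.89 mg/L.
Initial deficit D₀ = C_s − DO₀ = 8.43 − 6.347 = 2.083 mg/L.
t_c = (1/0.8350) ln[(1.18/0.345)(1 − 2.083×0.8350/(0.345×11.89))] = 1.198 × ln(1.970) = 0.8122 d.
D_c = (0.345/1.18) × 11.89 × e^(−0.345×0.8122) = 0.2924 × 11.89 × 0.7556 = 2.627 mg/L.
Minimum DO = 8.43 − 2.627 = 5.803 mg/L.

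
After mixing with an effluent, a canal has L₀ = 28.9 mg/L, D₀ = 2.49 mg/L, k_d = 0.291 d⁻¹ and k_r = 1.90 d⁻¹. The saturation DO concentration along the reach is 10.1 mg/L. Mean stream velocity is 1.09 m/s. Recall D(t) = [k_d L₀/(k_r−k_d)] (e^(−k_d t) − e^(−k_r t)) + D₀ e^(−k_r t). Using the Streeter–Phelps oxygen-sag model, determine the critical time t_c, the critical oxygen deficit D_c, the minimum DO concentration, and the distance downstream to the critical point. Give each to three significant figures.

t_c ≈ 0.764 d; D_c ≈ 3.54 mg/L; min DO ≈ 6.56 mg/L; x_c ≈ 72.0 km

At the critical point dD/dt = 0, so k_d L₀ e^(−k_d t) = k_r D. Substituting D(t) from the Streeter–Phelps equation and solving for t gives
t_c = ln[(k_r/k_d)(1 − D₀(k_r−k_d)/(k_d L₀))] / (k_r−k_d).
Here k_r−k_d = 1.609 d⁻¹ and 1 − D₀(k_r−k_d)/(k_d L₀) = 1 − 2.49×1.609/(0.291×28.9) = 0.5236, so
t_c = ln(6.529 × 0.5236) / 1.609 = 1.229 / 1.609 = 0.7640 d.
D_c = (k_d/k_r) L₀ e^(−k_d t_c) = (0.291/1.90) × 28.9 × e^(−0.291×0.7640) = 0.1532 × 28.9 × 0.8007 = 3.544 mg/L.
Minimum DO = C_s − D_c = 10.1 − 3.544 = 6.556 mg/L.
x_c = v t_c = 1.09 m/s × 0.7640 d × 86400 s/d = 71950 m ≈ 72.0 km.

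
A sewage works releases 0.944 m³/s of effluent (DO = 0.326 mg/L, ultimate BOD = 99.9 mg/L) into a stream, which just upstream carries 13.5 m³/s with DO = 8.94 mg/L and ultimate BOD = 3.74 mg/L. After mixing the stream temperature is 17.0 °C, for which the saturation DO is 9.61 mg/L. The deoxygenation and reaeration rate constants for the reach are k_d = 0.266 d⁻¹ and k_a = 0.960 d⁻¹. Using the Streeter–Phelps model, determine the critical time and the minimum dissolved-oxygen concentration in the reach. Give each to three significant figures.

Mixed DO = (13.5×8.94 + 0.944×0.326)/(13.5+0.944) = 121.0/14.44 = 8.377 mg/L.
Mixed L₀ = (13.5×3.74 + 0.944×99.9)/(14.44) = 144.8/14.44 = 10.02 mg/L.
Initial deficit D₀ = C_s − DO₀ = 9.61 − 8.377 = 1.233 mg/L.
t_c = (1/0.6940) ln[(0.960/0.266)(1 − 1.233×0.6940/(0.266×10.02))] = 1.441 × ln(2.451) = 1.292 d.
D_c = (0.266/0.960) × 10.02 × e^(−0.266×1.292) = 0.2771 × 10.02 × 0.7092 = 1.970 mg/L.
Minimum DO = 9.61 − 1.970 = 7.640 mg/L.

t_c ≈ 1.29 d; minimum DO ≈ 7.64 mg/L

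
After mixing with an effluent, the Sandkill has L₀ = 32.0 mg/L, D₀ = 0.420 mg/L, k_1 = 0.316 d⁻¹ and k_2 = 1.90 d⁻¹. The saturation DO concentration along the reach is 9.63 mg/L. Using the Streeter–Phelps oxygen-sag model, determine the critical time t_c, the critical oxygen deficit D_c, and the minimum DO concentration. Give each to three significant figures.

t_c = [1/(k_2−k_1)] ln[(k_2/k_1)(1 − D₀(k_2−k_1)/(k_1 L₀))]
= [1/(1.90−0.316)] ln[(1.90/0.316)(1 − 0.420×1.584/(0.316×32.0))]
= (1/1.584) ln[6.013 × 0.9342] = 0.6313 × ln(5.617) = 0.6313 × 1.726 = 1.090 d.
L(t_c) = L₀ e^(−k_1 t_c) = 32.0 × 0.7087 = 22.68 mg/L, and at the critical point k_2 D_c = k_1 L, so D_c = (0.316/1.90) × 22.68 = 3.772 mg/L.
Minimum DO = C_s − D_c = 9.63 − 3.772 = 5.858 mg/L.

t_c ≈ 1.09 d; D_c ≈ 3.77 mg/L; min DO ≈ 5.86 mg/L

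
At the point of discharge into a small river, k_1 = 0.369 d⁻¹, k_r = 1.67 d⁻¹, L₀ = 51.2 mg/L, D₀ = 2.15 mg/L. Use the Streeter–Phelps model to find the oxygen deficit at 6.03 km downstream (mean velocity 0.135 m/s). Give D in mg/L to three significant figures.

Travel time t = x/v = 6.03 km / (0.135 m/s) = 6030 m / 0.135 m/s = 44670 s = 0.5170 d.
k_1 L₀/(k_r−k_1) = 0.369×51.2/(1.67−0.369) = 18.89/1.301 = 14.52 mg/L.
e^(−k_1 t) = e^(−0.369×0.5170) = 0.8263; e^(−k_r t) = e^(−1.67×0.5170) = 0.4217.
D = 14.52 × (0.8263 − 0.4217) + 2.15 × 0.4217 = 5.875 + 0.9068 = 6.782 mg/L.

D ≈ 6.78 mg/L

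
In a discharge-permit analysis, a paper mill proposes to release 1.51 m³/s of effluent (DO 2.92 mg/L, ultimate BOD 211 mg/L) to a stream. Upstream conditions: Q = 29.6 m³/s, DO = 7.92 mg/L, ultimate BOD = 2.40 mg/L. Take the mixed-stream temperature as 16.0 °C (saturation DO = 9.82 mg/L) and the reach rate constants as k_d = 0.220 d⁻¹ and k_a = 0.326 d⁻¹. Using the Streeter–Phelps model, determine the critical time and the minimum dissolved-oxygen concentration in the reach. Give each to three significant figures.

t_c ≈ 2.90 d; minimum DO ≈ 5.35 mg/L

Mixed DO = (29.6×7.92 + 1.51×2.92)/(29.6+1.51) = 238.8/31.11 = 7.677 mg/L.
Mixed L₀ = (29.6×2.40 + 1.51×211)/(31.11) = 389.7/31.11 = 12.52 mg/L.
Initial deficit D₀ = C_s − DO₀ = 9.82 − 7.677 = 2.143 mg/L.
t_c = (1/0.1060) ln[(0.326/0.220)(1 − 2.143×0.1060/(0.220×12.52))] = 9.434 × ln(1.360) = 2.899 d.
D_c = (0.220/0.326) × 12.52 × e^(−0.220×2.899) = 0.6748 × 12.52 × 0.5285 = 4.467 mg/L.
Minimum DO = 9.82 − 4.467 = 5.353 mg/L.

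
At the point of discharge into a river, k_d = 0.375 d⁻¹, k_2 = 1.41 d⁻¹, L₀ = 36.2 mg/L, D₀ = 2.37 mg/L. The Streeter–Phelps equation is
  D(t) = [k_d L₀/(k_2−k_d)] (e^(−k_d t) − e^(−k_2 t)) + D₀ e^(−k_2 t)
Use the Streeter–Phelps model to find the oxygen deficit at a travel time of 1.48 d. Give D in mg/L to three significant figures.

k_d L₀/(k_2−k_d) = 0.375×36.2/(1.41−0.375) = 13.58/1.035 = 13.12 mg/L.
e^(−k_d t) = e^(−0.375×1.480) = 0.5741; e^(−k_2 t) = e^(−1.41×1.480) = 0.1241.
D = 13.12 × (0.5741 − 0.1241) + 2.37 × 0.1241 = 5.902 + 0.2941 = 6.196 mg/L.

D ≈ 6.20 mg/L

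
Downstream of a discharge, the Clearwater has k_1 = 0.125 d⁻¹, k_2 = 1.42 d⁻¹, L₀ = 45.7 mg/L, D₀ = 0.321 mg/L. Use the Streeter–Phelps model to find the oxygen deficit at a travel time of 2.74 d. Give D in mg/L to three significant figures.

D ≈ 3.05 mg/L

k_1 L₀/(k_2−k_1) = 0.125×45.7/(1.42−0.125) = 5.713/1.295 = 4.411 mg/L.
e^(−k_1 t) = e^(−0.125×2.740) = 0.7100; e^(−k_2 t) = e^(−1.42×2.740) = 0.02043.
D = 4.411 × (0.7100 − 0.02043) + 0.321 × 0.02043 = 3.042 + 0.006558 = 3.048 mg/L.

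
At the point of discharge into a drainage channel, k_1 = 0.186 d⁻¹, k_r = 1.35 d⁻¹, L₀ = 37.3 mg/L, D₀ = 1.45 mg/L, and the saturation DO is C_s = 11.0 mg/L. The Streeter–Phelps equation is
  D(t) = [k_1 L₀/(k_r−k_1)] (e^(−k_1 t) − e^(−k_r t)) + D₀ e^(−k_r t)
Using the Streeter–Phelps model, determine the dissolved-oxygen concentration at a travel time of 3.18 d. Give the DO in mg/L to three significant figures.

DO ≈ 7.76 mg/L

k_1 L₀/(k_r−k_1) = 0.186×37.3/(1.35−0.186) = 6.938/1.164 = 5.960 mg/L.
e^(−k_1 t) = e^(−0.186×3.180) = 0.5535; e^(−k_r t) = e^(−1.35×3.180) = 0.01366.
D = 5.960 × (0.5535 − 0.01366) + 1.45 × 0.01366 = 3.218 + 0.01981 = 3.237 mg/L.
DO = C_s − D = 11.0 − 3.237 = 7.763 mg/L.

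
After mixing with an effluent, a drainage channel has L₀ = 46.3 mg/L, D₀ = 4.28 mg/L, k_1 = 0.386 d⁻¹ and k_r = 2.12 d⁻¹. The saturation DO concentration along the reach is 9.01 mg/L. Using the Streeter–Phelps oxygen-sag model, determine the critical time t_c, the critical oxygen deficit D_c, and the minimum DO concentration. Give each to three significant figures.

t_c ≈ 0.673 d; D_c ≈ 6.50 mg/L; min DO ≈ 2.51 mg/L

t_c = [1/(k_r−k_1)] ln[(k_r/k_1)(1 − D₀(k_r−k_1)/(k_1 L₀))]
= [1/(2.12−0.386)] ln[(2.12/0.386)(1 − 4.28×1.734/(0.386×46.3))]
= (1/1.734) ln[5.492 × 0.5847] = 0.5767 × ln(3.212) = 0.5767 × 1.167 = 0.6729 d.
D_c = (k_1/k_r) L₀ e^(−k_1 t_c) = (0.386/2.12) × 46.3 × e^(−0.386×0.6729) = 0.1821 × 46.3 × 0.7713 = 6.502 mg/L.
Minimum DO = C_s − D_c = 9.01 − 6.502 = 2.508 mg/L.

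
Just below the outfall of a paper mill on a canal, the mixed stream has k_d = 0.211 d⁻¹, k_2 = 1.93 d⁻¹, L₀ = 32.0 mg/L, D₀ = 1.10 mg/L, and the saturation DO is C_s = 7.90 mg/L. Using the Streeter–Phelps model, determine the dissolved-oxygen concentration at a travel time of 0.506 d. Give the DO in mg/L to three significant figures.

DO ≈ 5.43 mg/L

k_d L₀/(k_2−k_d) = 0.211×32.0/(1.93−0.211) = 6.752/1.719 = 3.928 mg/L.
e^(−k_d t) = e^(−0.211×0.5060) = 0.8987; e^(−k_2 t) = e^(−1.93×0.5060) = 0.3766.
D = 3.928 × (0.8987 − 0.3766) + 1.10 × 0.3766 = 2.051 + 0.4143 = 2.465 mg/L.
DO = C_s − D = 7.90 − 2.465 = 5.435 mg/L.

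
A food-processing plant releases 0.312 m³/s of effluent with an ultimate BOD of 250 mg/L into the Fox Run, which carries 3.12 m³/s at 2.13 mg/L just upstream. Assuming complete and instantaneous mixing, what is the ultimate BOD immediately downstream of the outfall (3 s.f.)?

Flow-weighted mixing: C = (Q_r C_r + Q_w C_w)/(Q_r + Q_w)
= (3.12×2.13 + 0.312×250)/(3.12 + 0.312) = 84.65/3.432 = 24.66 mg/L.

24.7 mg/L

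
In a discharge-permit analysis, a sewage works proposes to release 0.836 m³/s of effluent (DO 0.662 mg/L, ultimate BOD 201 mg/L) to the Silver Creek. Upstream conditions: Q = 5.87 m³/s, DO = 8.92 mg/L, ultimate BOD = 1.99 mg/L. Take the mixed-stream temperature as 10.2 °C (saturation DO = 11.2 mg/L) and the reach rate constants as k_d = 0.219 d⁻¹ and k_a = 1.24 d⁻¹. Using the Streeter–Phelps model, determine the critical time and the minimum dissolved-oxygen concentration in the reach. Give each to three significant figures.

t_c ≈ 0.858 d; minimum DO ≈ 7.28 mg/L

Mixed DO = (5.87×8.92 + 0.836×0.662)/(5.87+0.836) = 52.91/6.706 = 7.891 mg/L.
Mixed L₀ = (5.87×1.99 + 0.836×201)/(6.706) = 179.7/6.706 = 26.80 mg/L.
Initial deficit D₀ = C_s − DO₀ = 11.2 − 7.891 = 3.309 mg/L.
t_c = (1/1.021) ln[(1.24/0.219)(1 − 3.309×1.021/(0.219×26.80))] = 0.9794 × ln(2.402) = 0.8584 d.
D_c = (0.219/1.24) × 26.80 × e^(−0.219×0.8584) = 0.1766 × 26.80 × 0.8286 = 3.922 mg/L.
Minimum DO = 11.2 − 3.922 = 7.278 mg/L.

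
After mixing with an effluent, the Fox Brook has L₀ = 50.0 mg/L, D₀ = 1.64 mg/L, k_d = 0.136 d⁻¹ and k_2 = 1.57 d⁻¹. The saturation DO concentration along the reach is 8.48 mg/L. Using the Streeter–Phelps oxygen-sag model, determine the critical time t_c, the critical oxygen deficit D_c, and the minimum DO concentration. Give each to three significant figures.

t_c ≈ 1.41 d; D_c ≈ 3.58 mg/L; min DO ≈ 4.90 mg/L

t_c = [1/(k_2−k_d)] ln[(k_2/k_d)(1 − D₀(k_2−k_d)/(k_d L₀))]
= [1/(1.57−0.136)] ln[(1.57/0.136)(1 − 1.64×1.434/(0.136×50.0))]
= (1/1.434) ln[11.54 × 0.6542] = 0.6974 × ln(7.552) = 0.6974 × 2.022 = 1.410 d.
D_c = (k_d/k_2) L₀ e^(−k_d t_c) = (0.136/1.57) × 50.0 × e^(−0.136×1.410) = 0.08662 × 50.0 × 0.8255 = 3.575 mg/L.
Minimum DO = C_s − D_c = 8.48 − 3.575 = 4.905 mg/L.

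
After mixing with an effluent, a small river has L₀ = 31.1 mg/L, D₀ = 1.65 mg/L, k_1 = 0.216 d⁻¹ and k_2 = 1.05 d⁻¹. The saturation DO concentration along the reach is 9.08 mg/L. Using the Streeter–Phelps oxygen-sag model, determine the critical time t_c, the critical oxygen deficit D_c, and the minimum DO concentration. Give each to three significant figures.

t_c ≈ 1.62 d; D_c ≈ 4.51 mg/L; min DO ≈ 4.57 mg/L

With k_2/k_1 = 4.861 and 1 − D₀(k_2−k_1)/(k_1 L₀) = 0.7952,
t_c = ln(4.861 × 0.7952) / (1.05 − 0.216) = ln(3.865) / 0.8340 = 1.352/0.8340 = 1.621 d.
L(t_c) = L₀ e^(−k_1 t_c) = 31.1 × 0.7046 = 21.91 mg/L, and at the critical point k_2 D_c = k_1 L, so D_c = (0.216/1.05) × 21.91 = 4.508 mg/L.
Minimum DO = C_s − D_c = 9.08 − 4.508 = 4.572 mg/L.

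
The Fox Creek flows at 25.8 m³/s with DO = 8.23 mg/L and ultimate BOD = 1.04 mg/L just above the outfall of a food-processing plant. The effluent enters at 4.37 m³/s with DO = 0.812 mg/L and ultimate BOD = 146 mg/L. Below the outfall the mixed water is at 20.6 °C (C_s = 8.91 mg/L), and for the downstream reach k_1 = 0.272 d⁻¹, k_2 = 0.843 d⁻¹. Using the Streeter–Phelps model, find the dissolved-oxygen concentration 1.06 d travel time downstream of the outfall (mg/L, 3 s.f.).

Mixed DO = (25.8×8.23 + 4.37×0.812)/(25.8+4.37) = 215.9/30.17 = 7.156 mg/L.
Mixed L₀ = (25.8×1.04 + 4.37×146)/(30.17) = 664.9/30.17 = 22.04 mg/L.
Initial deficit D₀ = C_s − DO₀ = 8.91 − 7.156 = 1.754 mg/L.
D(1.06) = [0.272×22.04/(0.843−0.272)](e^(−0.272×1.06) − e^(−0.843×1.06)) + 1.754 e^(−0.843×1.06)
= 10.50 × (0.7495 − 0.4092) + 1.754 × 0.4092 = 4.291 mg/L.
DO = 8.91 − 4.291 = 4.619 mg/L.

DO ≈ 4.62 mg/L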